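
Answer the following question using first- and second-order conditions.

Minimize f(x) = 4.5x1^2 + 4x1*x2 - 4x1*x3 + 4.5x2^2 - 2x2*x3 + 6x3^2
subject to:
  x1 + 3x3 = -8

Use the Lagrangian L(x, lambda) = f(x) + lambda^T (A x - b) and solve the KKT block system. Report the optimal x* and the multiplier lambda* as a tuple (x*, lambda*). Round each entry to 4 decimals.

Form the Lagrangian:
  L(x, lambda) = (1/2) x^T Q x + c^T x + lambda^T (A x - b)
Stationarity (grad_x L = 0): Q x + c + A^T lambda = 0.
Primal feasibility: A x = b.

This gives the KKT block system:
  [ Q   A^T ] [ x     ]   [-c ]
  [ A    0  ] [ lambda ] = [ b ]

Solving the linear system:
  x*      = (-1.755, 0.3174, -2.0817)
  lambda* = (6.1984)
  f(x*)   = 24.7935

x* = (-1.755, 0.3174, -2.0817), lambda* = (6.1984)


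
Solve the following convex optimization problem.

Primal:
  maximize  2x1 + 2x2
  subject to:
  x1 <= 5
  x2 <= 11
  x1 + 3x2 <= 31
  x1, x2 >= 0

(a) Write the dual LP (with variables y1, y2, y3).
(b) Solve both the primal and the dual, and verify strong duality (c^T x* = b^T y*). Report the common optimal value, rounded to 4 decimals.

The standard primal-dual pair for 'max c^T x s.t. A x <= b, x >= 0' is:
  Dual:  min b^T y  s.t.  A^T y >= c,  y >= 0.

So the dual LP is:
  minimize  5y1 + 11y2 + 31y3
  subject to:
    y1 + y3 >= 2
    y2 + 3y3 >= 2
    y1, y2, y3 >= 0

Solving the primal: x* = (5, 8.6667).
  primal value c^T x* = 27.3333.
Solving the dual: y* = (1.3333, 0, 0.6667).
  dual value b^T y* = 27.3333.
Strong duality: c^T x* = b^T y*. Confirmed.

27.3333


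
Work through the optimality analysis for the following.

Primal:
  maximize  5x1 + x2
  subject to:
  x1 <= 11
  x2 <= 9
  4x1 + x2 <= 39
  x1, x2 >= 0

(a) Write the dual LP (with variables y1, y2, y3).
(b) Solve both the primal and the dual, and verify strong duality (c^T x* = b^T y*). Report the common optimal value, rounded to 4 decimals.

The standard primal-dual pair for 'max c^T x s.t. A x <= b, x >= 0' is:
  Dual:  min b^T y  s.t.  A^T y >= c,  y >= 0.

So the dual LP is:
  minimize  11y1 + 9y2 + 39y3
  subject to:
    y1 + 4y3 >= 5
    y2 + y3 >= 1
    y1, y2, y3 >= 0

Solving the primal: x* = (9.75, 0).
  primal value c^T x* = 48.75.
Solving the dual: y* = (0, 0, 1.25).
  dual value b^T y* = 48.75.
Strong duality: c^T x* = b^T y*. Confirmed.

48.75


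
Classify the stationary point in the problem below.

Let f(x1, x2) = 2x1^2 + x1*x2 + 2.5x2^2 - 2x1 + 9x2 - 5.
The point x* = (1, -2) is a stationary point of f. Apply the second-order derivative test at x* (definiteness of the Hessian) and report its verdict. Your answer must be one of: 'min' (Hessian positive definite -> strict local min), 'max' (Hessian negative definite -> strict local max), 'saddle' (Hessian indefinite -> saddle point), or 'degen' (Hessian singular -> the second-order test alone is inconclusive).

Compute the Hessian H = grad^2 f:
  H = [[4, 1], [1, 5]]
Verify stationarity: grad f(x*) = H x* + g = (0, 0).
Eigenvalues of H: 3.382, 5.618.
Both eigenvalues > 0, so H is positive definite -> x* is a strict local min.

min


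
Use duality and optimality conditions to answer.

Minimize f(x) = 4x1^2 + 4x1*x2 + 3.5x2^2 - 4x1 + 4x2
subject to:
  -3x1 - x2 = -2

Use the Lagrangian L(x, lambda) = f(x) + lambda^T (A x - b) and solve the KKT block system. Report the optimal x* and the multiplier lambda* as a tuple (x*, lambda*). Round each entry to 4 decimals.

Form the Lagrangian:
  L(x, lambda) = (1/2) x^T Q x + c^T x + lambda^T (A x - b)
Stationarity (grad_x L = 0): Q x + c + A^T lambda = 0.
Primal feasibility: A x = b.

This gives the KKT block system:
  [ Q   A^T ] [ x     ]   [-c ]
  [ A    0  ] [ lambda ] = [ b ]

Solving the linear system:
  x*      = (1.0638, -1.1915)
  lambda* = (-0.0851)
  f(x*)   = -4.5957

x* = (1.0638, -1.1915), lambda* = (-0.0851)


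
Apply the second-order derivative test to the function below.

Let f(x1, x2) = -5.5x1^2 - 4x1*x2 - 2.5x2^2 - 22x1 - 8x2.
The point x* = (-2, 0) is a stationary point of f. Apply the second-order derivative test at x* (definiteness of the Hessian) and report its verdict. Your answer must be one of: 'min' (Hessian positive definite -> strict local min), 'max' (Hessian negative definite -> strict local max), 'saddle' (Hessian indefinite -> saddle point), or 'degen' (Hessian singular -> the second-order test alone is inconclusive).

Compute the Hessian H = grad^2 f:
  H = [[-11, -4], [-4, -5]]
Verify stationarity: grad f(x*) = H x* + g = (0, 0).
Eigenvalues of H: -13, -3.
Both eigenvalues < 0, so H is negative definite -> x* is a strict local max.

max


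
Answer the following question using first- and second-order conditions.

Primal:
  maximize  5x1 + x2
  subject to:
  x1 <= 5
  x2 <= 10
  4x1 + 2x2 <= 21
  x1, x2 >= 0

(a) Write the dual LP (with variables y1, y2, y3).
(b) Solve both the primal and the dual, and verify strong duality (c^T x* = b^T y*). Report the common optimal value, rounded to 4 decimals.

The standard primal-dual pair for 'max c^T x s.t. A x <= b, x >= 0' is:
  Dual:  min b^T y  s.t.  A^T y >= c,  y >= 0.

So the dual LP is:
  minimize  5y1 + 10y2 + 21y3
  subject to:
    y1 + 4y3 >= 5
    y2 + 2y3 >= 1
    y1, y2, y3 >= 0

Solving the primal: x* = (5, 0.5).
  primal value c^T x* = 25.5.
Solving the dual: y* = (3, 0, 0.5).
  dual value b^T y* = 25.5.
Strong duality: c^T x* = b^T y*. Confirmed.

25.5


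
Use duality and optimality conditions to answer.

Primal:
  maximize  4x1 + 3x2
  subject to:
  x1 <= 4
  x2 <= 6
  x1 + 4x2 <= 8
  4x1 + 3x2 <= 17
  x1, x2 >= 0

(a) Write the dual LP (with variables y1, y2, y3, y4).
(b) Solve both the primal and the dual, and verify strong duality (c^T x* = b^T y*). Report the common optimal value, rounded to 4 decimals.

The standard primal-dual pair for 'max c^T x s.t. A x <= b, x >= 0' is:
  Dual:  min b^T y  s.t.  A^T y >= c,  y >= 0.

So the dual LP is:
  minimize  4y1 + 6y2 + 8y3 + 17y4
  subject to:
    y1 + y3 + 4y4 >= 4
    y2 + 4y3 + 3y4 >= 3
    y1, y2, y3, y4 >= 0

Solving the primal: x* = (4, 0.3333).
  primal value c^T x* = 17.
Solving the dual: y* = (0, 0, 0, 1).
  dual value b^T y* = 17.
Strong duality: c^T x* = b^T y*. Confirmed.

17


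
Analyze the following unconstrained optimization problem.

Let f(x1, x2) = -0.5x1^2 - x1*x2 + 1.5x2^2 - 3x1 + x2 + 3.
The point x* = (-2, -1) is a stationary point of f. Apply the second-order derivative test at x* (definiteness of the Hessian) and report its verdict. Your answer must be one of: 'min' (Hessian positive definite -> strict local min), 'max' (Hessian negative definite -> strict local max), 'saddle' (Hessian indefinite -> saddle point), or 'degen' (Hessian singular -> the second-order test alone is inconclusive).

Compute the Hessian H = grad^2 f:
  H = [[-1, -1], [-1, 3]]
Verify stationarity: grad f(x*) = H x* + g = (0, 0).
Eigenvalues of H: -1.2361, 3.2361.
Eigenvalues have mixed signs, so H is indefinite -> x* is a saddle point.

saddle


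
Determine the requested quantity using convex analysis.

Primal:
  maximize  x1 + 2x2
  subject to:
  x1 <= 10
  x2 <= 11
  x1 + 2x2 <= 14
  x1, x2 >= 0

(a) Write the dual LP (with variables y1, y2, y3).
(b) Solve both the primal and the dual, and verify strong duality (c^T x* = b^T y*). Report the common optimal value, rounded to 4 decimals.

The standard primal-dual pair for 'max c^T x s.t. A x <= b, x >= 0' is:
  Dual:  min b^T y  s.t.  A^T y >= c,  y >= 0.

So the dual LP is:
  minimize  10y1 + 11y2 + 14y3
  subject to:
    y1 + y3 >= 1
    y2 + 2y3 >= 2
    y1, y2, y3 >= 0

Solving the primal: x* = (0, 7).
  primal value c^T x* = 14.
Solving the dual: y* = (0, 0, 1).
  dual value b^T y* = 14.
Strong duality: c^T x* = b^T y*. Confirmed.

14


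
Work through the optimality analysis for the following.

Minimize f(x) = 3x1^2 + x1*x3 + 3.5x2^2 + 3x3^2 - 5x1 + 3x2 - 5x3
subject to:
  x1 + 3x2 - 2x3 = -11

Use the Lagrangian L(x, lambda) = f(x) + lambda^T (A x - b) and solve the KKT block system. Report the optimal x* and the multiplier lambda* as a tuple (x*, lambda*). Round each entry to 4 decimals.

Form the Lagrangian:
  L(x, lambda) = (1/2) x^T Q x + c^T x + lambda^T (A x - b)
Stationarity (grad_x L = 0): Q x + c + A^T lambda = 0.
Primal feasibility: A x = b.

This gives the KKT block system:
  [ Q   A^T ] [ x     ]   [-c ]
  [ A    0  ] [ lambda ] = [ b ]

Solving the linear system:
  x*      = (-0.1971, -2.1374, 2.1953)
  lambda* = (3.9873)
  f(x*)   = 13.7288

x* = (-0.1971, -2.1374, 2.1953), lambda* = (3.9873)


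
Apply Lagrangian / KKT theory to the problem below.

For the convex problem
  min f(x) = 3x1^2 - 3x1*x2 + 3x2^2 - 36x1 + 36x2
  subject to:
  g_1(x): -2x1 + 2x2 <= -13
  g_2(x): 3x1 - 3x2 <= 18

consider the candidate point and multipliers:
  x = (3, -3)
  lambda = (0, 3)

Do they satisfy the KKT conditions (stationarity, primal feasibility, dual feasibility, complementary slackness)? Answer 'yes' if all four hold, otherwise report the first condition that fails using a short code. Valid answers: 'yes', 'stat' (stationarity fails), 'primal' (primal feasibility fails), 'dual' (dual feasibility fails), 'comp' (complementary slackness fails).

Gradient of f: grad f(x) = Q x + c = (-9, 9)
Constraint values g_i(x) = a_i^T x - b_i:
  g_1((3, -3)) = 1
  g_2((3, -3)) = 0
Stationarity residual: grad f(x) + sum_i lambda_i a_i = (0, 0)
  -> stationarity OK
Primal feasibility (all g_i <= 0): FAILS
Dual feasibility (all lambda_i >= 0): OK
Complementary slackness (lambda_i * g_i(x) = 0 for all i): OK

Verdict: the first failing condition is primal_feasibility -> primal.

primal


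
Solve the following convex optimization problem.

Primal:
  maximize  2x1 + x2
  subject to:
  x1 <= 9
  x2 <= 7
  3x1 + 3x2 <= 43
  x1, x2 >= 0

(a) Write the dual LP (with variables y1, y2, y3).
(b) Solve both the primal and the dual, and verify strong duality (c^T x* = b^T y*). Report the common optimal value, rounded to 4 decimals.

The standard primal-dual pair for 'max c^T x s.t. A x <= b, x >= 0' is:
  Dual:  min b^T y  s.t.  A^T y >= c,  y >= 0.

So the dual LP is:
  minimize  9y1 + 7y2 + 43y3
  subject to:
    y1 + 3y3 >= 2
    y2 + 3y3 >= 1
    y1, y2, y3 >= 0

Solving the primal: x* = (9, 5.3333).
  primal value c^T x* = 23.3333.
Solving the dual: y* = (1, 0, 0.3333).
  dual value b^T y* = 23.3333.
Strong duality: c^T x* = b^T y*. Confirmed.

23.3333


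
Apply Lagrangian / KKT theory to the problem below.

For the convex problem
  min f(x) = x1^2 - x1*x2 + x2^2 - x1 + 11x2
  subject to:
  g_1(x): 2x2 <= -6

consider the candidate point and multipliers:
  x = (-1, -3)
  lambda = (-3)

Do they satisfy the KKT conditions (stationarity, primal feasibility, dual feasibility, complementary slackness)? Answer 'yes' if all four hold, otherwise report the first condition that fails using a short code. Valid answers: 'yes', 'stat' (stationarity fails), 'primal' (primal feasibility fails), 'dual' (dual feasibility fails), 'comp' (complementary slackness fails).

Gradient of f: grad f(x) = Q x + c = (0, 6)
Constraint values g_i(x) = a_i^T x - b_i:
  g_1((-1, -3)) = 0
Stationarity residual: grad f(x) + sum_i lambda_i a_i = (0, 0)
  -> stationarity OK
Primal feasibility (all g_i <= 0): OK
Dual feasibility (all lambda_i >= 0): FAILS
Complementary slackness (lambda_i * g_i(x) = 0 for all i): OK

Verdict: the first failing condition is dual_feasibility -> dual.

dual


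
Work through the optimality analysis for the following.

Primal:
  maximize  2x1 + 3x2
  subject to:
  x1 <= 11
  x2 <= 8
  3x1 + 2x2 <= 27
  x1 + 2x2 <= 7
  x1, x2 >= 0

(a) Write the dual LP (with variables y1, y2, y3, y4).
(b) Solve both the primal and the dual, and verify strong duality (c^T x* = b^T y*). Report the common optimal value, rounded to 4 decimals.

The standard primal-dual pair for 'max c^T x s.t. A x <= b, x >= 0' is:
  Dual:  min b^T y  s.t.  A^T y >= c,  y >= 0.

So the dual LP is:
  minimize  11y1 + 8y2 + 27y3 + 7y4
  subject to:
    y1 + 3y3 + y4 >= 2
    y2 + 2y3 + 2y4 >= 3
    y1, y2, y3, y4 >= 0

Solving the primal: x* = (7, 0).
  primal value c^T x* = 14.
Solving the dual: y* = (0, 0, 0, 2).
  dual value b^T y* = 14.
Strong duality: c^T x* = b^T y*. Confirmed.

14


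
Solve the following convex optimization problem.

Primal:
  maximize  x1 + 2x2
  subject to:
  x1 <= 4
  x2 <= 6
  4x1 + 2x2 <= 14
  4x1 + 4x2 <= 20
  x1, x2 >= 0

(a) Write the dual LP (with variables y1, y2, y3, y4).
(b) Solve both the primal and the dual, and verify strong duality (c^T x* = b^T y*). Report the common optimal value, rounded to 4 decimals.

The standard primal-dual pair for 'max c^T x s.t. A x <= b, x >= 0' is:
  Dual:  min b^T y  s.t.  A^T y >= c,  y >= 0.

So the dual LP is:
  minimize  4y1 + 6y2 + 14y3 + 20y4
  subject to:
    y1 + 4y3 + 4y4 >= 1
    y2 + 2y3 + 4y4 >= 2
    y1, y2, y3, y4 >= 0

Solving the primal: x* = (0, 5).
  primal value c^T x* = 10.
Solving the dual: y* = (0, 0, 0, 0.5).
  dual value b^T y* = 10.
Strong duality: c^T x* = b^T y*. Confirmed.

10


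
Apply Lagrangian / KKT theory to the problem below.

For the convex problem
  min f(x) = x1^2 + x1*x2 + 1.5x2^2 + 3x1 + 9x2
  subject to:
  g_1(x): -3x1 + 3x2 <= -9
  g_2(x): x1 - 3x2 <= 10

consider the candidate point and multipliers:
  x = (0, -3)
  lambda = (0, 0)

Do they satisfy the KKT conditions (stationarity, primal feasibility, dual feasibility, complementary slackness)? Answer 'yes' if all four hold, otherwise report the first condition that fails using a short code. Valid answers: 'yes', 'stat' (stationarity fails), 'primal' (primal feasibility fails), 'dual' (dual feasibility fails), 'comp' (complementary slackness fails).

Gradient of f: grad f(x) = Q x + c = (0, 0)
Constraint values g_i(x) = a_i^T x - b_i:
  g_1((0, -3)) = 0
  g_2((0, -3)) = -1
Stationarity residual: grad f(x) + sum_i lambda_i a_i = (0, 0)
  -> stationarity OK
Primal feasibility (all g_i <= 0): OK
Dual feasibility (all lambda_i >= 0): OK
Complementary slackness (lambda_i * g_i(x) = 0 for all i): OK

Verdict: yes, KKT holds.

yes


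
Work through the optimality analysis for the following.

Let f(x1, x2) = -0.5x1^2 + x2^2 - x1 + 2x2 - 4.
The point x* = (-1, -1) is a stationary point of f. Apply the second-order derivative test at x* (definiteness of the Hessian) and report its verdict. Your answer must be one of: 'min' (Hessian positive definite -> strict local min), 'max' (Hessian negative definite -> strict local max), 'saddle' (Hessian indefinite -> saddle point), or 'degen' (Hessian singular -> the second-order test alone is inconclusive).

Compute the Hessian H = grad^2 f:
  H = [[-1, 0], [0, 2]]
Verify stationarity: grad f(x*) = H x* + g = (0, 0).
Eigenvalues of H: -1, 2.
Eigenvalues have mixed signs, so H is indefinite -> x* is a saddle point.

saddle


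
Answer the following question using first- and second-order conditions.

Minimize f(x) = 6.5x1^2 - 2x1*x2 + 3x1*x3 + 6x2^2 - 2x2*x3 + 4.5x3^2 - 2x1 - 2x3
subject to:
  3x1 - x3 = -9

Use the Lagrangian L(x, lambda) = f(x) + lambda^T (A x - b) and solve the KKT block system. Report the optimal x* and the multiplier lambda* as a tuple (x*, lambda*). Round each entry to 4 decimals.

Form the Lagrangian:
  L(x, lambda) = (1/2) x^T Q x + c^T x + lambda^T (A x - b)
Stationarity (grad_x L = 0): Q x + c + A^T lambda = 0.
Primal feasibility: A x = b.

This gives the KKT block system:
  [ Q   A^T ] [ x     ]   [-c ]
  [ A    0  ] [ lambda ] = [ b ]

Solving the linear system:
  x*      = (-2.3438, -0.0625, 1.9687)
  lambda* = (8.8125)
  f(x*)   = 40.0312

x* = (-2.3438, -0.0625, 1.9687), lambda* = (8.8125)


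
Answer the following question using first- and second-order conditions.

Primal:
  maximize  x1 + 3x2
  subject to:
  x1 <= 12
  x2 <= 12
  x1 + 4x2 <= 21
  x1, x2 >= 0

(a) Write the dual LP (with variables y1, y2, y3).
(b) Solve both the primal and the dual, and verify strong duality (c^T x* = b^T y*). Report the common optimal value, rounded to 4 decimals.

The standard primal-dual pair for 'max c^T x s.t. A x <= b, x >= 0' is:
  Dual:  min b^T y  s.t.  A^T y >= c,  y >= 0.

So the dual LP is:
  minimize  12y1 + 12y2 + 21y3
  subject to:
    y1 + y3 >= 1
    y2 + 4y3 >= 3
    y1, y2, y3 >= 0

Solving the primal: x* = (12, 2.25).
  primal value c^T x* = 18.75.
Solving the dual: y* = (0.25, 0, 0.75).
  dual value b^T y* = 18.75.
Strong duality: c^T x* = b^T y*. Confirmed.

18.75


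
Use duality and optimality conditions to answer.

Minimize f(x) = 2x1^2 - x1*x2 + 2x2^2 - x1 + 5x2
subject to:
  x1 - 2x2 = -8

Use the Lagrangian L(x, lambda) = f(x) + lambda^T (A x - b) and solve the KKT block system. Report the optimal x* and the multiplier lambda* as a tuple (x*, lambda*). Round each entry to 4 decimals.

Form the Lagrangian:
  L(x, lambda) = (1/2) x^T Q x + c^T x + lambda^T (A x - b)
Stationarity (grad_x L = 0): Q x + c + A^T lambda = 0.
Primal feasibility: A x = b.

This gives the KKT block system:
  [ Q   A^T ] [ x     ]   [-c ]
  [ A    0  ] [ lambda ] = [ b ]

Solving the linear system:
  x*      = (-1.375, 3.3125)
  lambda* = (9.8125)
  f(x*)   = 48.2188

x* = (-1.375, 3.3125), lambda* = (9.8125)


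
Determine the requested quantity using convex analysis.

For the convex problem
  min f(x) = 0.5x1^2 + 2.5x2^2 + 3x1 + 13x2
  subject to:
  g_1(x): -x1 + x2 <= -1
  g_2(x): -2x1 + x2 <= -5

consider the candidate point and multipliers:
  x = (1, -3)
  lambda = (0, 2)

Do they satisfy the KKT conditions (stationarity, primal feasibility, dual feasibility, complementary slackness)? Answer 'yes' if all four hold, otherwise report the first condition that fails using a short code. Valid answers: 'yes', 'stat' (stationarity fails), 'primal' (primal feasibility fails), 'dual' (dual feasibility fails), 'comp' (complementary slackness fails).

Gradient of f: grad f(x) = Q x + c = (4, -2)
Constraint values g_i(x) = a_i^T x - b_i:
  g_1((1, -3)) = -3
  g_2((1, -3)) = 0
Stationarity residual: grad f(x) + sum_i lambda_i a_i = (0, 0)
  -> stationarity OK
Primal feasibility (all g_i <= 0): OK
Dual feasibility (all lambda_i >= 0): OK
Complementary slackness (lambda_i * g_i(x) = 0 for all i): OK

Verdict: yes, KKT holds.

yes


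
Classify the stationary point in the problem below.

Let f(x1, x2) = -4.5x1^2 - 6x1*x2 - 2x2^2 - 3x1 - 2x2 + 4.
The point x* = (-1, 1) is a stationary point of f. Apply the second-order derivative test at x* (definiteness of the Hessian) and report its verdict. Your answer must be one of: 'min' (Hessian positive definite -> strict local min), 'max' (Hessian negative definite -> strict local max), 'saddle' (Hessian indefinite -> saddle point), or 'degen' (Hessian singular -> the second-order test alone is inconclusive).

Compute the Hessian H = grad^2 f:
  H = [[-9, -6], [-6, -4]]
Verify stationarity: grad f(x*) = H x* + g = (0, 0).
Eigenvalues of H: -13, 0.
H has a zero eigenvalue (singular; negative semidefinite but not definite), so H is neither positive definite, negative definite, nor indefinite. The second-order test alone is inconclusive -> degen.
(Indeed, f is constant along the null direction of H through x*, so x* is not a strict local extremum.)

degen


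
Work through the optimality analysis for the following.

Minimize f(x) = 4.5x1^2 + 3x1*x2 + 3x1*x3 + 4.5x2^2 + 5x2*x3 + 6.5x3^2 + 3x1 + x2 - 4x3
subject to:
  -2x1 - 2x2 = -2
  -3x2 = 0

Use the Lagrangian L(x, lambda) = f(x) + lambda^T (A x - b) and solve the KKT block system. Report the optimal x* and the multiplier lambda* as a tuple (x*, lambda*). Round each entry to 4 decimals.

Form the Lagrangian:
  L(x, lambda) = (1/2) x^T Q x + c^T x + lambda^T (A x - b)
Stationarity (grad_x L = 0): Q x + c + A^T lambda = 0.
Primal feasibility: A x = b.

This gives the KKT block system:
  [ Q   A^T ] [ x     ]   [-c ]
  [ A    0  ] [ lambda ] = [ b ]

Solving the linear system:
  x*      = (1, 0, 0.0769)
  lambda* = (6.1154, -2.6154)
  f(x*)   = 7.4615

x* = (1, 0, 0.0769), lambda* = (6.1154, -2.6154)


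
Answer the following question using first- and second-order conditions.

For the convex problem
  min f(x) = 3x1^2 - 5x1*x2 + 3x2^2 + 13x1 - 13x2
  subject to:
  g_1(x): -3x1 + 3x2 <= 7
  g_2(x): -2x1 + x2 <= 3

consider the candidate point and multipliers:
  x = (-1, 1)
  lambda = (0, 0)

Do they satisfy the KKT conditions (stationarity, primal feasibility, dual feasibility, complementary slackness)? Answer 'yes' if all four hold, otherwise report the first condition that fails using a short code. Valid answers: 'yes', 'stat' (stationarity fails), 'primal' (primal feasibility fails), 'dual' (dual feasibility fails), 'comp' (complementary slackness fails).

Gradient of f: grad f(x) = Q x + c = (2, -2)
Constraint values g_i(x) = a_i^T x - b_i:
  g_1((-1, 1)) = -1
  g_2((-1, 1)) = 0
Stationarity residual: grad f(x) + sum_i lambda_i a_i = (2, -2)
  -> stationarity FAILS
Primal feasibility (all g_i <= 0): OK
Dual feasibility (all lambda_i >= 0): OK
Complementary slackness (lambda_i * g_i(x) = 0 for all i): OK

Verdict: the first failing condition is stationarity -> stat.

stat


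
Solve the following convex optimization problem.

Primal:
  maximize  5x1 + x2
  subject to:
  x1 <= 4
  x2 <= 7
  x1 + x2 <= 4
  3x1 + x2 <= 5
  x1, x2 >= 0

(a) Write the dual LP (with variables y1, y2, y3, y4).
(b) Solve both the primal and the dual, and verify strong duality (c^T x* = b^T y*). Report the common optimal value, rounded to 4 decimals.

The standard primal-dual pair for 'max c^T x s.t. A x <= b, x >= 0' is:
  Dual:  min b^T y  s.t.  A^T y >= c,  y >= 0.

So the dual LP is:
  minimize  4y1 + 7y2 + 4y3 + 5y4
  subject to:
    y1 + y3 + 3y4 >= 5
    y2 + y3 + y4 >= 1
    y1, y2, y3, y4 >= 0

Solving the primal: x* = (1.6667, 0).
  primal value c^T x* = 8.3333.
Solving the dual: y* = (0, 0, 0, 1.6667).
  dual value b^T y* = 8.3333.
Strong duality: c^T x* = b^T y*. Confirmed.

8.3333


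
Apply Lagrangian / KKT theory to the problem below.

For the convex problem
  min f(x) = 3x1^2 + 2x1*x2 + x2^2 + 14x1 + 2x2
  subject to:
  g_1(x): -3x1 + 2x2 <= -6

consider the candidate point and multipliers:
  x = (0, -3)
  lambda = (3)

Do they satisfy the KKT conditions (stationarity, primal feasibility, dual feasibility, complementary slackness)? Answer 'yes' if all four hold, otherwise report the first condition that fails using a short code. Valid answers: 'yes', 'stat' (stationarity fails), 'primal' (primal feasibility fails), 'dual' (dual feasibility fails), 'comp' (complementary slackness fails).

Gradient of f: grad f(x) = Q x + c = (8, -4)
Constraint values g_i(x) = a_i^T x - b_i:
  g_1((0, -3)) = 0
Stationarity residual: grad f(x) + sum_i lambda_i a_i = (-1, 2)
  -> stationarity FAILS
Primal feasibility (all g_i <= 0): OK
Dual feasibility (all lambda_i >= 0): OK
Complementary slackness (lambda_i * g_i(x) = 0 for all i): OK

Verdict: the first failing condition is stationarity -> stat.

stat


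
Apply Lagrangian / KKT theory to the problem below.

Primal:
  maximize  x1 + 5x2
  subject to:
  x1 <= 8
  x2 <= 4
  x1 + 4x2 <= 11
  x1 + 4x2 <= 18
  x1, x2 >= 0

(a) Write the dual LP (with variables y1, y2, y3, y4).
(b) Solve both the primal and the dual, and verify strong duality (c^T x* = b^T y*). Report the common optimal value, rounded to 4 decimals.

The standard primal-dual pair for 'max c^T x s.t. A x <= b, x >= 0' is:
  Dual:  min b^T y  s.t.  A^T y >= c,  y >= 0.

So the dual LP is:
  minimize  8y1 + 4y2 + 11y3 + 18y4
  subject to:
    y1 + y3 + y4 >= 1
    y2 + 4y3 + 4y4 >= 5
    y1, y2, y3, y4 >= 0

Solving the primal: x* = (0, 2.75).
  primal value c^T x* = 13.75.
Solving the dual: y* = (0, 0, 1.25, 0).
  dual value b^T y* = 13.75.
Strong duality: c^T x* = b^T y*. Confirmed.

13.75


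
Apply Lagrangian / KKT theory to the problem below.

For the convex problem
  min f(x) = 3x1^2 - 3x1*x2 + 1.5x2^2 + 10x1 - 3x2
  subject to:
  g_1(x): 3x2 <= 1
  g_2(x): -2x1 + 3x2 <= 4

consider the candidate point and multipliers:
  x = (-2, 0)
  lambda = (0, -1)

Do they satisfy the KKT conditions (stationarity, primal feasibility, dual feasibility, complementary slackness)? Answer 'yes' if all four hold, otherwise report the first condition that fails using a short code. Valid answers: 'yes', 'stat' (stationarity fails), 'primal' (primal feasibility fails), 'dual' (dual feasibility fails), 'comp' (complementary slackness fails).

Gradient of f: grad f(x) = Q x + c = (-2, 3)
Constraint values g_i(x) = a_i^T x - b_i:
  g_1((-2, 0)) = -1
  g_2((-2, 0)) = 0
Stationarity residual: grad f(x) + sum_i lambda_i a_i = (0, 0)
  -> stationarity OK
Primal feasibility (all g_i <= 0): OK
Dual feasibility (all lambda_i >= 0): FAILS
Complementary slackness (lambda_i * g_i(x) = 0 for all i): OK

Verdict: the first failing condition is dual_feasibility -> dual.

dual


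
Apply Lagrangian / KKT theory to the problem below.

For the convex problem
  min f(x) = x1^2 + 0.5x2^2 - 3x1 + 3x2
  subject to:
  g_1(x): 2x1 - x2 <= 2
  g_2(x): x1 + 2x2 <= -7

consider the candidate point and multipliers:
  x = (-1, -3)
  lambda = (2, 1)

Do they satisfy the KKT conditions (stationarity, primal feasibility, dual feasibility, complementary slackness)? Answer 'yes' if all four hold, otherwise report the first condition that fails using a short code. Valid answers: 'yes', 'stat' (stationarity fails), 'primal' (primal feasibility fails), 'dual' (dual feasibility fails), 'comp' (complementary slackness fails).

Gradient of f: grad f(x) = Q x + c = (-5, 0)
Constraint values g_i(x) = a_i^T x - b_i:
  g_1((-1, -3)) = -1
  g_2((-1, -3)) = 0
Stationarity residual: grad f(x) + sum_i lambda_i a_i = (0, 0)
  -> stationarity OK
Primal feasibility (all g_i <= 0): OK
Dual feasibility (all lambda_i >= 0): OK
Complementary slackness (lambda_i * g_i(x) = 0 for all i): FAILS

Verdict: the first failing condition is complementary_slackness -> comp.

comp


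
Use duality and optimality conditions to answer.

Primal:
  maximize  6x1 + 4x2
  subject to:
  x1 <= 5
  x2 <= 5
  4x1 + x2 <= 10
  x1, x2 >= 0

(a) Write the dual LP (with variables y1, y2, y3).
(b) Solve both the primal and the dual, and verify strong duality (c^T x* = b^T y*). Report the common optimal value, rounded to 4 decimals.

The standard primal-dual pair for 'max c^T x s.t. A x <= b, x >= 0' is:
  Dual:  min b^T y  s.t.  A^T y >= c,  y >= 0.

So the dual LP is:
  minimize  5y1 + 5y2 + 10y3
  subject to:
    y1 + 4y3 >= 6
    y2 + y3 >= 4
    y1, y2, y3 >= 0

Solving the primal: x* = (1.25, 5).
  primal value c^T x* = 27.5.
Solving the dual: y* = (0, 2.5, 1.5).
  dual value b^T y* = 27.5.
Strong duality: c^T x* = b^T y*. Confirmed.

27.5


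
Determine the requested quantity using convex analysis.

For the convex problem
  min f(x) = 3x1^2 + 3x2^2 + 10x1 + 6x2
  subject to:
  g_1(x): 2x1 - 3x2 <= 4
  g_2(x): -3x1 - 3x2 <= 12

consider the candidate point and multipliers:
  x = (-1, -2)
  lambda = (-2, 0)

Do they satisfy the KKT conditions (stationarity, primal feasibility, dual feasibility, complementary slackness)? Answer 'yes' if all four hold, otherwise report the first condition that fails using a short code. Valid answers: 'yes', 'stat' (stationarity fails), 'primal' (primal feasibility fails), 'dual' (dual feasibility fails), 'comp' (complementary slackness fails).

Gradient of f: grad f(x) = Q x + c = (4, -6)
Constraint values g_i(x) = a_i^T x - b_i:
  g_1((-1, -2)) = 0
  g_2((-1, -2)) = -3
Stationarity residual: grad f(x) + sum_i lambda_i a_i = (0, 0)
  -> stationarity OK
Primal feasibility (all g_i <= 0): OK
Dual feasibility (all lambda_i >= 0): FAILS
Complementary slackness (lambda_i * g_i(x) = 0 for all i): OK

Verdict: the first failing condition is dual_feasibility -> dual.

dual


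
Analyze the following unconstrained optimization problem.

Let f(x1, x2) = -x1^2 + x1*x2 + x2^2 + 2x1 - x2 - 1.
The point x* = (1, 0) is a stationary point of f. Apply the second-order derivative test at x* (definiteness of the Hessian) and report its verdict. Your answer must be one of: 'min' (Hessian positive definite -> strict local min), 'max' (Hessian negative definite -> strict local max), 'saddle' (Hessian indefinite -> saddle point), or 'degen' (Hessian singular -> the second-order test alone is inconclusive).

Compute the Hessian H = grad^2 f:
  H = [[-2, 1], [1, 2]]
Verify stationarity: grad f(x*) = H x* + g = (0, 0).
Eigenvalues of H: -2.2361, 2.2361.
Eigenvalues have mixed signs, so H is indefinite -> x* is a saddle point.

saddle


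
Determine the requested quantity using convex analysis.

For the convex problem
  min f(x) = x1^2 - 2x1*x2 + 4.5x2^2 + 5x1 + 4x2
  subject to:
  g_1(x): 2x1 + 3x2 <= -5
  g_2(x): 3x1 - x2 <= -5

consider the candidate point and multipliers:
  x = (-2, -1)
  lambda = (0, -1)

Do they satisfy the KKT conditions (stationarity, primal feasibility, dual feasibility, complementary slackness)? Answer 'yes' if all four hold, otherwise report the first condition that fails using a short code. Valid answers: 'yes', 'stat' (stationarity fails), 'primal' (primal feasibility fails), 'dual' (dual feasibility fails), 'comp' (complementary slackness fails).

Gradient of f: grad f(x) = Q x + c = (3, -1)
Constraint values g_i(x) = a_i^T x - b_i:
  g_1((-2, -1)) = -2
  g_2((-2, -1)) = 0
Stationarity residual: grad f(x) + sum_i lambda_i a_i = (0, 0)
  -> stationarity OK
Primal feasibility (all g_i <= 0): OK
Dual feasibility (all lambda_i >= 0): FAILS
Complementary slackness (lambda_i * g_i(x) = 0 for all i): OK

Verdict: the first failing condition is dual_feasibility -> dual.

dual


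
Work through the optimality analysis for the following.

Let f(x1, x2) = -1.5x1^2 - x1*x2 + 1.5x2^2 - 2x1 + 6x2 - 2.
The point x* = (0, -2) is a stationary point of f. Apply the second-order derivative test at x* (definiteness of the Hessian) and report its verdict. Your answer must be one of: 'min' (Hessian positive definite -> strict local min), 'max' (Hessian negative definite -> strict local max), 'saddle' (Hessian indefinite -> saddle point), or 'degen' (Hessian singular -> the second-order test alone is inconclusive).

Compute the Hessian H = grad^2 f:
  H = [[-3, -1], [-1, 3]]
Verify stationarity: grad f(x*) = H x* + g = (0, 0).
Eigenvalues of H: -3.1623, 3.1623.
Eigenvalues have mixed signs, so H is indefinite -> x* is a saddle point.

saddle


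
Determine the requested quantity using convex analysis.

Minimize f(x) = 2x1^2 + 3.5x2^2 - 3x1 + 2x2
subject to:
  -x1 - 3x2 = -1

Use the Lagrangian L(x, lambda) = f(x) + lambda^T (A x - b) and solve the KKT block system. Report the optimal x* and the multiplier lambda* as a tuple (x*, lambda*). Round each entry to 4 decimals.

Form the Lagrangian:
  L(x, lambda) = (1/2) x^T Q x + c^T x + lambda^T (A x - b)
Stationarity (grad_x L = 0): Q x + c + A^T lambda = 0.
Primal feasibility: A x = b.

This gives the KKT block system:
  [ Q   A^T ] [ x     ]   [-c ]
  [ A    0  ] [ lambda ] = [ b ]

Solving the linear system:
  x*      = (0.9302, 0.0233)
  lambda* = (0.7209)
  f(x*)   = -1.0116

x* = (0.9302, 0.0233), lambda* = (0.7209)


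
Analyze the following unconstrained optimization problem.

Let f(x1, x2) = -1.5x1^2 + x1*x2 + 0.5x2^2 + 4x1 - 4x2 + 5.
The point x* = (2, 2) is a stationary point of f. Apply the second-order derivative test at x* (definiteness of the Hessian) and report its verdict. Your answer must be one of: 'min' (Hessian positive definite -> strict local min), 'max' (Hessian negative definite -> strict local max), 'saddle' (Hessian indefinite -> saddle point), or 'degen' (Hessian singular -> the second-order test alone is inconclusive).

Compute the Hessian H = grad^2 f:
  H = [[-3, 1], [1, 1]]
Verify stationarity: grad f(x*) = H x* + g = (0, 0).
Eigenvalues of H: -3.2361, 1.2361.
Eigenvalues have mixed signs, so H is indefinite -> x* is a saddle point.

saddle


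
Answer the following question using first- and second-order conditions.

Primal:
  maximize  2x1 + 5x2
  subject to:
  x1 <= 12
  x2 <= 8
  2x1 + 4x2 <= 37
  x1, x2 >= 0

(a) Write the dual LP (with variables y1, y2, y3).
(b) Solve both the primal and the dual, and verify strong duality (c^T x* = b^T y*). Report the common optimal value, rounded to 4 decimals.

The standard primal-dual pair for 'max c^T x s.t. A x <= b, x >= 0' is:
  Dual:  min b^T y  s.t.  A^T y >= c,  y >= 0.

So the dual LP is:
  minimize  12y1 + 8y2 + 37y3
  subject to:
    y1 + 2y3 >= 2
    y2 + 4y3 >= 5
    y1, y2, y3 >= 0

Solving the primal: x* = (2.5, 8).
  primal value c^T x* = 45.
Solving the dual: y* = (0, 1, 1).
  dual value b^T y* = 45.
Strong duality: c^T x* = b^T y*. Confirmed.

45


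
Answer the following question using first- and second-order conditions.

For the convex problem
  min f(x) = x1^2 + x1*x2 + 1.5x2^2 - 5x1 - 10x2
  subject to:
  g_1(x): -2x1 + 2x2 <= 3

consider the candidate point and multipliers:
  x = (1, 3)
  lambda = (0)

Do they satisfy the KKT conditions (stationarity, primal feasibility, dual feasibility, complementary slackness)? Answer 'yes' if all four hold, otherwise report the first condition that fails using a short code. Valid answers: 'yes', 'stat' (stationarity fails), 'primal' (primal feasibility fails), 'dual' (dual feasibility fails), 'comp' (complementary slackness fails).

Gradient of f: grad f(x) = Q x + c = (0, 0)
Constraint values g_i(x) = a_i^T x - b_i:
  g_1((1, 3)) = 1
Stationarity residual: grad f(x) + sum_i lambda_i a_i = (0, 0)
  -> stationarity OK
Primal feasibility (all g_i <= 0): FAILS
Dual feasibility (all lambda_i >= 0): OK
Complementary slackness (lambda_i * g_i(x) = 0 for all i): OK

Verdict: the first failing condition is primal_feasibility -> primal.

primal


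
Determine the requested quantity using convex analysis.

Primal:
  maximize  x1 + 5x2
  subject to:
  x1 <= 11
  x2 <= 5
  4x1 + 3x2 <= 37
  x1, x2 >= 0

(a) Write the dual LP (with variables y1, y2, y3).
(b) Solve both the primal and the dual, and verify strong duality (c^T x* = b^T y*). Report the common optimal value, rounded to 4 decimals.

The standard primal-dual pair for 'max c^T x s.t. A x <= b, x >= 0' is:
  Dual:  min b^T y  s.t.  A^T y >= c,  y >= 0.

So the dual LP is:
  minimize  11y1 + 5y2 + 37y3
  subject to:
    y1 + 4y3 >= 1
    y2 + 3y3 >= 5
    y1, y2, y3 >= 0

Solving the primal: x* = (5.5, 5).
  primal value c^T x* = 30.5.
Solving the dual: y* = (0, 4.25, 0.25).
  dual value b^T y* = 30.5.
Strong duality: c^T x* = b^T y*. Confirmed.

30.5


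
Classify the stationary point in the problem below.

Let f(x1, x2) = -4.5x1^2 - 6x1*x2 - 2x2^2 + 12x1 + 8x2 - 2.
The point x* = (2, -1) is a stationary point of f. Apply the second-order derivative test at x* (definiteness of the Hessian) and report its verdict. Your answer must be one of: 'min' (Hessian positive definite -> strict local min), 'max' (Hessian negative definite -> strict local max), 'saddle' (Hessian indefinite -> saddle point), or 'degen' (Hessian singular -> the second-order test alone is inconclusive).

Compute the Hessian H = grad^2 f:
  H = [[-9, -6], [-6, -4]]
Verify stationarity: grad f(x*) = H x* + g = (0, 0).
Eigenvalues of H: -13, 0.
H has a zero eigenvalue (singular; negative semidefinite but not definite), so H is neither positive definite, negative definite, nor indefinite. The second-order test alone is inconclusive -> degen.
(Indeed, f is constant along the null direction of H through x*, so x* is not a strict local extremum.)

degen


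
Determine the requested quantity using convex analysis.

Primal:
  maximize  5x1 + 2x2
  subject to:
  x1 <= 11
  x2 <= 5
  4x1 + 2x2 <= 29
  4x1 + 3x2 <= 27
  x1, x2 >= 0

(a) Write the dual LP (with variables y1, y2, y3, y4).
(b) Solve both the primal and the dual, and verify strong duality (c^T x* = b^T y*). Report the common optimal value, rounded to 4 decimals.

The standard primal-dual pair for 'max c^T x s.t. A x <= b, x >= 0' is:
  Dual:  min b^T y  s.t.  A^T y >= c,  y >= 0.

So the dual LP is:
  minimize  11y1 + 5y2 + 29y3 + 27y4
  subject to:
    y1 + 4y3 + 4y4 >= 5
    y2 + 2y3 + 3y4 >= 2
    y1, y2, y3, y4 >= 0

Solving the primal: x* = (6.75, 0).
  primal value c^T x* = 33.75.
Solving the dual: y* = (0, 0, 0, 1.25).
  dual value b^T y* = 33.75.
Strong duality: c^T x* = b^T y*. Confirmed.

33.75


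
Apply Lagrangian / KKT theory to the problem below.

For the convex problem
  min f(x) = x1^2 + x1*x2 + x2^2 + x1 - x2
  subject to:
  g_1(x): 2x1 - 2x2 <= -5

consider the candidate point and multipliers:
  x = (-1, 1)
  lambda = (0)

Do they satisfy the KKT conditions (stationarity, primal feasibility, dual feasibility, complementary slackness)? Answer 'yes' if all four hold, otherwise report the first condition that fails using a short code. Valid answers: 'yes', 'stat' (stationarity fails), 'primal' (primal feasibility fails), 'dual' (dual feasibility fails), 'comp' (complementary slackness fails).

Gradient of f: grad f(x) = Q x + c = (0, 0)
Constraint values g_i(x) = a_i^T x - b_i:
  g_1((-1, 1)) = 1
Stationarity residual: grad f(x) + sum_i lambda_i a_i = (0, 0)
  -> stationarity OK
Primal feasibility (all g_i <= 0): FAILS
Dual feasibility (all lambda_i >= 0): OK
Complementary slackness (lambda_i * g_i(x) = 0 for all i): OK

Verdict: the first failing condition is primal_feasibility -> primal.

primal


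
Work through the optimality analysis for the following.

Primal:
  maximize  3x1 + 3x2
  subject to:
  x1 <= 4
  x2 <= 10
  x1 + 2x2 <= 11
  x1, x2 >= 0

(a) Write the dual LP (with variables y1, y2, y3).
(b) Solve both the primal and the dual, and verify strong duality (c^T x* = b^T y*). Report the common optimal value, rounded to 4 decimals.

The standard primal-dual pair for 'max c^T x s.t. A x <= b, x >= 0' is:
  Dual:  min b^T y  s.t.  A^T y >= c,  y >= 0.

So the dual LP is:
  minimize  4y1 + 10y2 + 11y3
  subject to:
    y1 + y3 >= 3
    y2 + 2y3 >= 3
    y1, y2, y3 >= 0

Solving the primal: x* = (4, 3.5).
  primal value c^T x* = 22.5.
Solving the dual: y* = (1.5, 0, 1.5).
  dual value b^T y* = 22.5.
Strong duality: c^T x* = b^T y*. Confirmed.

22.5


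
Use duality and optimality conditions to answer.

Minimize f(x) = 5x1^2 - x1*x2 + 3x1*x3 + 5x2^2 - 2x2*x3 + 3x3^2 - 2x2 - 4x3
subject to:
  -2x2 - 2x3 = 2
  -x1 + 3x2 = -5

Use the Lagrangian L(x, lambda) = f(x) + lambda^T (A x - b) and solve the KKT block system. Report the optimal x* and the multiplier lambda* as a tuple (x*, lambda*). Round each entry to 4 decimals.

Form the Lagrangian:
  L(x, lambda) = (1/2) x^T Q x + c^T x + lambda^T (A x - b)
Stationarity (grad_x L = 0): Q x + c + A^T lambda = 0.
Primal feasibility: A x = b.

This gives the KKT block system:
  [ Q   A^T ] [ x     ]   [-c ]
  [ A    0  ] [ lambda ] = [ b ]

Solving the linear system:
  x*      = (0.4302, -1.5233, 0.5233)
  lambda* = (1.7384, 7.3953)
  f(x*)   = 17.2267

x* = (0.4302, -1.5233, 0.5233), lambda* = (1.7384, 7.3953)


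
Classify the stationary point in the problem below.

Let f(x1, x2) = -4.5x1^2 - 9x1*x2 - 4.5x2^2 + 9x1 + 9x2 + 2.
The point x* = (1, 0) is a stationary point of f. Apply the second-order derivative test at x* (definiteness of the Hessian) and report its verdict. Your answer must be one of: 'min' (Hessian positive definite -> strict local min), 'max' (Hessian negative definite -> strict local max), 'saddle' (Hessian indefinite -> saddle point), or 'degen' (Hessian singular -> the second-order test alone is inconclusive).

Compute the Hessian H = grad^2 f:
  H = [[-9, -9], [-9, -9]]
Verify stationarity: grad f(x*) = H x* + g = (0, 0).
Eigenvalues of H: -18, 0.
H has a zero eigenvalue (singular; negative semidefinite but not definite), so H is neither positive definite, negative definite, nor indefinite. The second-order test alone is inconclusive -> degen.
(Indeed, f is constant along the null direction of H through x*, so x* is not a strict local extremum.)

degen


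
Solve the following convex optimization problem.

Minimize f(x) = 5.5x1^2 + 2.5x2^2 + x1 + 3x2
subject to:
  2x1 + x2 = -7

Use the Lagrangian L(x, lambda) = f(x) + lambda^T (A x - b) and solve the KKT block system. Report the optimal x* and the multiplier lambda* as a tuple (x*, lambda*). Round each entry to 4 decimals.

Form the Lagrangian:
  L(x, lambda) = (1/2) x^T Q x + c^T x + lambda^T (A x - b)
Stationarity (grad_x L = 0): Q x + c + A^T lambda = 0.
Primal feasibility: A x = b.

This gives the KKT block system:
  [ Q   A^T ] [ x     ]   [-c ]
  [ A    0  ] [ lambda ] = [ b ]

Solving the linear system:
  x*      = (-2.0968, -2.8065)
  lambda* = (11.0323)
  f(x*)   = 33.3548

x* = (-2.0968, -2.8065), lambda* = (11.0323)
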